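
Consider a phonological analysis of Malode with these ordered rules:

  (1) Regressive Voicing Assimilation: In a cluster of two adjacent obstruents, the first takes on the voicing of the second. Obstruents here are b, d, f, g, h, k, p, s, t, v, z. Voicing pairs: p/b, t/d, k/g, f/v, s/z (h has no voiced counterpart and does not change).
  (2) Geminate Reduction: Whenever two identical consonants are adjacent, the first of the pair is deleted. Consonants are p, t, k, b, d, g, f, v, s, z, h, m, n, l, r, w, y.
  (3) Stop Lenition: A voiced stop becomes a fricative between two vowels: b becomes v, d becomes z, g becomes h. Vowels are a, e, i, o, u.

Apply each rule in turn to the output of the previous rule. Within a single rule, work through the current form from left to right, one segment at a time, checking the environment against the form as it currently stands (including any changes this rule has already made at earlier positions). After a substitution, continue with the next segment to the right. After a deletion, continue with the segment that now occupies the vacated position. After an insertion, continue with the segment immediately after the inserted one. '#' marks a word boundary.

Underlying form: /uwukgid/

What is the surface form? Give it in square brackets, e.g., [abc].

(1) Regressive Voicing Assimilation: [uwukgid] → [uwuggid]
(2) Geminate Reduction: [uwuggid] → [uwugid]
(3) Stop Lenition: [uwugid] → [uwuhid]

[uwuhid]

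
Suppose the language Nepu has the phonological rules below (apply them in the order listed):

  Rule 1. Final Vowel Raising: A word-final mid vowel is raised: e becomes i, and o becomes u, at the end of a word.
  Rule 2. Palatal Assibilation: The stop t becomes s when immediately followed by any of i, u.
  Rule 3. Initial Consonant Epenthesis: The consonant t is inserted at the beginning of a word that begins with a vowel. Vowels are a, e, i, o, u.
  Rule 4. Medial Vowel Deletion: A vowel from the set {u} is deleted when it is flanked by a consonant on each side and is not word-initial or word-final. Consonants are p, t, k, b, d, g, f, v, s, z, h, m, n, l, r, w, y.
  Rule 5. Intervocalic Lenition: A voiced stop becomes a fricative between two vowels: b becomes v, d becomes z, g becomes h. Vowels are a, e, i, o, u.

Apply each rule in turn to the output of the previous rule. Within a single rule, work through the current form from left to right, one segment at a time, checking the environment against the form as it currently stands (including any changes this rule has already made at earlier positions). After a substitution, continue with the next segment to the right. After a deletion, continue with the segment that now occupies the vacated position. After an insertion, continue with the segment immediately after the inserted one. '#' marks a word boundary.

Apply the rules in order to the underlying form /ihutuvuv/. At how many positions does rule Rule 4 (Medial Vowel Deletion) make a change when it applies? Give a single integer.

3

Rule 1 Final Vowel Raising: no change — [ihutuvuv]
Rule 2 Palatal Assibilation: [ihutuvuv] → [ihusuvuv]
Rule 3 Initial Consonant Epenthesis: [ihusuvuv] → [tihusuvuv]
Rule 4 Medial Vowel Deletion: [tihusuvuv] → [tihsvv]
Rule 5 Intervocalic Lenition: no change — [tihsvv]
Rule Rule 4 changed 3 position(s).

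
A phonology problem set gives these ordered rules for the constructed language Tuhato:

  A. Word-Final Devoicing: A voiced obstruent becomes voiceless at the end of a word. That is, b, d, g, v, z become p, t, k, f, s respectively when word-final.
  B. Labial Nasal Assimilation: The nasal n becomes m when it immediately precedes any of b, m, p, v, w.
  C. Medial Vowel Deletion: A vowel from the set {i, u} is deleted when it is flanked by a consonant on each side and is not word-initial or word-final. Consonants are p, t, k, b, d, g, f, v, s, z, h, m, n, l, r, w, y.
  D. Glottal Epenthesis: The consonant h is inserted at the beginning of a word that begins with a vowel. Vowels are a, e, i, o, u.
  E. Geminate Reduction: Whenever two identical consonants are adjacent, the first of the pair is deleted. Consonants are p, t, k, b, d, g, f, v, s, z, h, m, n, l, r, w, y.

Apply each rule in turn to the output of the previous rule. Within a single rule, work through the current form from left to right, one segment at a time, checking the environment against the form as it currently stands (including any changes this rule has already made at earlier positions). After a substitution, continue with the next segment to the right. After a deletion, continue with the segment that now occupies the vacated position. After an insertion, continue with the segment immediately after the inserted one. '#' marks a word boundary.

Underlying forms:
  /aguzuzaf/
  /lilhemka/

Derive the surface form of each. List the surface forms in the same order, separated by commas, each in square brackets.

/aguzuzaf/:
  A Word-Final Devoicing: no change — [aguzuzaf]
  B Labial Nasal Assimilation: no change — [aguzuzaf]
  C Medial Vowel Deletion: [aguzuzaf] → [agzzaf]
  D Glottal Epenthesis: [agzzaf] → [hagzzaf]
  E Geminate Reduction: [hagzzaf] → [hagzaf]
/lilhemka/:
  A Word-Final Devoicing: no change — [lilhemka]
  B Labial Nasal Assimilation: no change — [lilhemka]
  C Medial Vowel Deletion: [lilhemka] → [llhemka]
  D Glottal Epenthesis: no change — [llhemka]
  E Geminate Reduction: [llhemka] → [lhemka]

[hagzaf], [lhemka]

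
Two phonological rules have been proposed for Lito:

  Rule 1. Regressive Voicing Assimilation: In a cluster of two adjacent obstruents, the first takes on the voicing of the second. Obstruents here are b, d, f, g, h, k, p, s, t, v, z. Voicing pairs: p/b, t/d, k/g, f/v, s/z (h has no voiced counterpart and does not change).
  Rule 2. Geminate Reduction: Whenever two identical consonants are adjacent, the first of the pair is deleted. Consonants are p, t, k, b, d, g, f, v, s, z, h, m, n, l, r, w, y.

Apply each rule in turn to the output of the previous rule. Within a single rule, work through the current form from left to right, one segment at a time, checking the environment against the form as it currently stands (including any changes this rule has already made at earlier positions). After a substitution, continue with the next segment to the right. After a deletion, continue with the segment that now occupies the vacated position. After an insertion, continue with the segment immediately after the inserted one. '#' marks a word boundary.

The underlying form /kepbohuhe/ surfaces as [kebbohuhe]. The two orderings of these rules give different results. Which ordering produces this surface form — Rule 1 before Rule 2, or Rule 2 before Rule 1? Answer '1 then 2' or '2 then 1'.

Order 1 then 2:
  1 Regressive Voicing Assimilation: [kepbohuhe] → [kebbohuhe]
  2 Geminate Reduction: [kebbohuhe] → [kebohuhe]
  result: [kebohuhe]
Order 2 then 1:
  2 Geminate Reduction: no change — [kepbohuhe]
  1 Regressive Voicing Assimilation: [kepbohuhe] → [kebbohuhe]
  result: [kebbohuhe]

2 then 1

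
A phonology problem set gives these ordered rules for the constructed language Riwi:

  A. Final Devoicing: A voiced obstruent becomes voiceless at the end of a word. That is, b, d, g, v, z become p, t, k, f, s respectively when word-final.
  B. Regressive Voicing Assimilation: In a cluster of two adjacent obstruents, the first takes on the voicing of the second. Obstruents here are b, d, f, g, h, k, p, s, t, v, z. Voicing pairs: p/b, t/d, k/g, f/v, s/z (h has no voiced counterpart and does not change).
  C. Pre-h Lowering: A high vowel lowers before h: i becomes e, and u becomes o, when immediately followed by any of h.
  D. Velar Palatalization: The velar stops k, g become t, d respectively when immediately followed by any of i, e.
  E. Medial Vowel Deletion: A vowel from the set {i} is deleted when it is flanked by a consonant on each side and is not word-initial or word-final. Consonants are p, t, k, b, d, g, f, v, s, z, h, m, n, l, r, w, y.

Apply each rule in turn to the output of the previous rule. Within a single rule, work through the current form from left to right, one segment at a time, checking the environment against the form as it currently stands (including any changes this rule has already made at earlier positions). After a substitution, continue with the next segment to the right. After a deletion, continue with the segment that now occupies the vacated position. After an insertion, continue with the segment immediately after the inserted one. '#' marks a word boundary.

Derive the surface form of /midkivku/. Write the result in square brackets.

[mttfku]

A Final Devoicing: no change — [midkivku]
B Regressive Voicing Assimilation: [midkivku] → [mitkifku]
C Pre-h Lowering: no change — [mitkifku]
D Velar Palatalization: [mitkifku] → [mittifku]
E Medial Vowel Deletion: [mittifku] → [mttfku]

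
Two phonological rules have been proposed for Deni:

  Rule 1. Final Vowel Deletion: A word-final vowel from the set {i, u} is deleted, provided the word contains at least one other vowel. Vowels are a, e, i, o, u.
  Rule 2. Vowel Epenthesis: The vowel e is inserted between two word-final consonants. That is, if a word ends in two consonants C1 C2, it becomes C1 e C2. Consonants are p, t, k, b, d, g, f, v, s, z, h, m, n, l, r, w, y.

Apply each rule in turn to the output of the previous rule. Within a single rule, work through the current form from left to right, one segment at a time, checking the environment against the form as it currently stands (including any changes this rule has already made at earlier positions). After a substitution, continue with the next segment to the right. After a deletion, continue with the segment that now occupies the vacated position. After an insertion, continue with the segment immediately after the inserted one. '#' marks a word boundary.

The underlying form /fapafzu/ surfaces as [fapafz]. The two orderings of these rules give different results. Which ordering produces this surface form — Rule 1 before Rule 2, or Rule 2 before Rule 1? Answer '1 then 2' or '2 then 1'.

2 then 1

Order 1 then 2:
  1 Final Vowel Deletion: [fapafzu] → [fapafz]
  2 Vowel Epenthesis: [fapafz] → [fapafez]
  result: [fapafez]
Order 2 then 1:
  2 Vowel Epenthesis: no change — [fapafzu]
  1 Final Vowel Deletion: [fapafzu] → [fapafz]
  result: [fapafz]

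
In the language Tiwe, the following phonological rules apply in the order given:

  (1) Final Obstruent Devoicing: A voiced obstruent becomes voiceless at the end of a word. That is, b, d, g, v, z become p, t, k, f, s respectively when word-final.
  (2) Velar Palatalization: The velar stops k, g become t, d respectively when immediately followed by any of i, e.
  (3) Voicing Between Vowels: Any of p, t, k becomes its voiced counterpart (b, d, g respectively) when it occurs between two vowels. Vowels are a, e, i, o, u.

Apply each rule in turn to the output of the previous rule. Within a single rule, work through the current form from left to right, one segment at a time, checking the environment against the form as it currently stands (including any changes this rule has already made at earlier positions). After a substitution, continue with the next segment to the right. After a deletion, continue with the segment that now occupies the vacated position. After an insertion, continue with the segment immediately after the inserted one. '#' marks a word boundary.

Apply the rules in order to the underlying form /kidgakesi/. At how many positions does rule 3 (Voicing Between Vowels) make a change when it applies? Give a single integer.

(1) Final Obstruent Devoicing: no change — [kidgakesi]
(2) Velar Palatalization: [kidgakesi] → [tidgatesi]
(3) Voicing Between Vowels: [tidgatesi] → [tidgadesi]
Rule 3 changed 1 position(s).

1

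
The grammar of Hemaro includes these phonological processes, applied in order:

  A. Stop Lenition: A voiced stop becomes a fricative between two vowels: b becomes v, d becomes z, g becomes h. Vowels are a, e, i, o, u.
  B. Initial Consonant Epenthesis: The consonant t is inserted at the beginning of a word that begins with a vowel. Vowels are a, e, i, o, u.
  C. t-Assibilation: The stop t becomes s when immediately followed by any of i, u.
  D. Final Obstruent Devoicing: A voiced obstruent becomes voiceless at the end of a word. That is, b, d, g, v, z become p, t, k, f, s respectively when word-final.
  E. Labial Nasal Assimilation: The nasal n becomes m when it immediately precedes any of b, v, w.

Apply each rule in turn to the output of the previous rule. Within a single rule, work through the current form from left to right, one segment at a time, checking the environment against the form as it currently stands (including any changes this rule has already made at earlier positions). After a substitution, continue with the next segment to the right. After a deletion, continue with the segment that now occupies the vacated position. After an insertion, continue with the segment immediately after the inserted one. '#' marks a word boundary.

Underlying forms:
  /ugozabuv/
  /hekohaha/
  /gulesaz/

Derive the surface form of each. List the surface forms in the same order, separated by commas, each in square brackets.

/ugozabuv/:
  A Stop Lenition: [ugozabuv] → [uhozavuv]
  B Initial Consonant Epenthesis: [uhozavuv] → [tuhozavuv]
  C t-Assibilation: [tuhozavuv] → [suhozavuv]
  D Final Obstruent Devoicing: [suhozavuv] → [suhozavuf]
  E Labial Nasal Assimilation: no change — [suhozavuf]
/hekohaha/:
  A Stop Lenition: no change — [hekohaha]
  B Initial Consonant Epenthesis: no change — [hekohaha]
  C t-Assibilation: no change — [hekohaha]
  D Final Obstruent Devoicing: no change — [hekohaha]
  E Labial Nasal Assimilation: no change — [hekohaha]
/gulesaz/:
  A Stop Lenition: no change — [gulesaz]
  B Initial Consonant Epenthesis: no change — [gulesaz]
  C t-Assibilation: no change — [gulesaz]
  D Final Obstruent Devoicing: [gulesaz] → [gulesas]
  E Labial Nasal Assimilation: no change — [gulesas]

[suhozavuf], [hekohaha], [gulesas]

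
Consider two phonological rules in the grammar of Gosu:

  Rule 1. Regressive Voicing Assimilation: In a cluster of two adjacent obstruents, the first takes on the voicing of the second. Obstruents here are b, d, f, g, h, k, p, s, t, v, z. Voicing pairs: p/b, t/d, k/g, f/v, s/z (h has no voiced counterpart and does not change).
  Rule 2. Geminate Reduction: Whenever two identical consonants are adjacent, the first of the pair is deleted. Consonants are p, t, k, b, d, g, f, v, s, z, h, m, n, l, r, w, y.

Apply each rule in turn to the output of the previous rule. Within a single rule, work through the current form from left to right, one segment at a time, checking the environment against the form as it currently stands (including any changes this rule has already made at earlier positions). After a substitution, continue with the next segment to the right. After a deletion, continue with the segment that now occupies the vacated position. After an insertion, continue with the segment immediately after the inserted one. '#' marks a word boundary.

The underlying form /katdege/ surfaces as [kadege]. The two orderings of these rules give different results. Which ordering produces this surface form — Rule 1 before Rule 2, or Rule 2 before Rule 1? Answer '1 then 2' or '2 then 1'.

Order 1 then 2:
  1 Regressive Voicing Assimilation: [katdege] → [kaddege]
  2 Geminate Reduction: [kaddege] → [kadege]
  result: [kadege]
Order 2 then 1:
  2 Geminate Reduction: no change — [katdege]
  1 Regressive Voicing Assimilation: [katdege] → [kaddege]
  result: [kaddege]

1 then 2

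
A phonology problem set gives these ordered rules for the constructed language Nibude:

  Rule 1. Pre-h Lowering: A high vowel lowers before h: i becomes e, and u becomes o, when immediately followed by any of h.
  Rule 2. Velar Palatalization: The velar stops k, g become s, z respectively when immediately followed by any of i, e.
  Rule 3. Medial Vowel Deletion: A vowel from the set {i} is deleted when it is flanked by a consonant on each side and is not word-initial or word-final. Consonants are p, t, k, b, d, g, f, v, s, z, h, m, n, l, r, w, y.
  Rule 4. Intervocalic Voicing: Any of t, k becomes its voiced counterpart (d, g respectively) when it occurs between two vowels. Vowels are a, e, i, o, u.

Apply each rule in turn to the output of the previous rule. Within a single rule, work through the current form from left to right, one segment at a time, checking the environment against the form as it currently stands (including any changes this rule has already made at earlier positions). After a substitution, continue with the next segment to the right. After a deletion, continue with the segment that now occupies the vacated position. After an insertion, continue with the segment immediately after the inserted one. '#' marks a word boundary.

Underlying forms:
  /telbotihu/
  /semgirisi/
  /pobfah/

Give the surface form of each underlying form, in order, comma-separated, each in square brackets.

/telbotihu/:
  Rule 1 Pre-h Lowering: [telbotihu] → [telbotehu]
  Rule 2 Velar Palatalization: no change — [telbotehu]
  Rule 3 Medial Vowel Deletion: no change — [telbotehu]
  Rule 4 Intervocalic Voicing: [telbotehu] → [telbodehu]
/semgirisi/:
  Rule 1 Pre-h Lowering: no change — [semgirisi]
  Rule 2 Velar Palatalization: [semgirisi] → [semzirisi]
  Rule 3 Medial Vowel Deletion: [semzirisi] → [semzrsi]
  Rule 4 Intervocalic Voicing: no change — [semzrsi]
/pobfah/:
  Rule 1 Pre-h Lowering: no change — [pobfah]
  Rule 2 Velar Palatalization: no change — [pobfah]
  Rule 3 Medial Vowel Deletion: no change — [pobfah]
  Rule 4 Intervocalic Voicing: no change — [pobfah]

[telbodehu], [semzrsi], [pobfah]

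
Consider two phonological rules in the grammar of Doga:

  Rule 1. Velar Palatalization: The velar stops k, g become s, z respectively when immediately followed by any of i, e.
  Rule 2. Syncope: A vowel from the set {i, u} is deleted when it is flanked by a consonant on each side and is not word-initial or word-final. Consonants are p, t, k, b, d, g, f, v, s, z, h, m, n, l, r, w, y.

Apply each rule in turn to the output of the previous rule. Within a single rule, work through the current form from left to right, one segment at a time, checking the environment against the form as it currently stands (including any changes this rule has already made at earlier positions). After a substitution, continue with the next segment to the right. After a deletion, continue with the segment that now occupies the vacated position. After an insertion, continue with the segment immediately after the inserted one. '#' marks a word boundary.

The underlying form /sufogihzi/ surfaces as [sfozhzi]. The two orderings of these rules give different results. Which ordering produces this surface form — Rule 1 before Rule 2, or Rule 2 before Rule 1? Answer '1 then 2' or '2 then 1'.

Order 1 then 2:
  1 Velar Palatalization: [sufogihzi] → [sufozihzi]
  2 Syncope: [sufozihzi] → [sfozhzi]
  result: [sfozhzi]
Order 2 then 1:
  2 Syncope: [sufogihzi] → [sfoghzi]
  1 Velar Palatalization: no change — [sfoghzi]
  result: [sfoghzi]

1 then 2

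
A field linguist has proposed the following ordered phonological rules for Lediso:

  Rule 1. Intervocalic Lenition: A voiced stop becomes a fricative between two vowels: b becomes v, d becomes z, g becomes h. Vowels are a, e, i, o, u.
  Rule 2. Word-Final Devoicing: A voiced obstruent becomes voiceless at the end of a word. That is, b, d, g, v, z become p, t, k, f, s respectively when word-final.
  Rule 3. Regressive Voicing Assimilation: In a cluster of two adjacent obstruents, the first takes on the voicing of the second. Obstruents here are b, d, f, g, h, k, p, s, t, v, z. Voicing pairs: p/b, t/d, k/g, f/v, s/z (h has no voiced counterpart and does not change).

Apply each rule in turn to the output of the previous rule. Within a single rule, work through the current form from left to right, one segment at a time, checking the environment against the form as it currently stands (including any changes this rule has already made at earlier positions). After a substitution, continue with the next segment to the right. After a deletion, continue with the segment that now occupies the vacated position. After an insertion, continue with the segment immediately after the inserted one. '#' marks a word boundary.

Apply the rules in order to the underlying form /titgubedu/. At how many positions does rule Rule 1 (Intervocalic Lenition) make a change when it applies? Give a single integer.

Rule 1 Intervocalic Lenition: [titgubedu] → [titguvezu]
Rule 2 Word-Final Devoicing: no change — [titguvezu]
Rule 3 Regressive Voicing Assimilation: [titguvezu] → [tidguvezu]
Rule Rule 1 changed 2 position(s).

2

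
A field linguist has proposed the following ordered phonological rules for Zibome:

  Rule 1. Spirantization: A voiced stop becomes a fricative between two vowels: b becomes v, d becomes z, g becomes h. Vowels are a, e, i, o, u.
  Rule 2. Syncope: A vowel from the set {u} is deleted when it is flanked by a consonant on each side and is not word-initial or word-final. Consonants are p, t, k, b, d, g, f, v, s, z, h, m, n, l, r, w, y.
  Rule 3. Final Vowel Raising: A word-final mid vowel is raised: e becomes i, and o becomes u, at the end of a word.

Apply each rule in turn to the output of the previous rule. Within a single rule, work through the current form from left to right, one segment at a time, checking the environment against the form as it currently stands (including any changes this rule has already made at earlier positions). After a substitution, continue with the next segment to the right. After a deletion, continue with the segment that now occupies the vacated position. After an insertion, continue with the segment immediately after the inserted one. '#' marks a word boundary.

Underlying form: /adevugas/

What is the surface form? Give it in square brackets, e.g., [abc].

[azevhas]

Rule 1 Spirantization: [adevugas] → [azevuhas]
Rule 2 Syncope: [azevuhas] → [azevhas]
Rule 3 Final Vowel Raising: no change — [azevhas]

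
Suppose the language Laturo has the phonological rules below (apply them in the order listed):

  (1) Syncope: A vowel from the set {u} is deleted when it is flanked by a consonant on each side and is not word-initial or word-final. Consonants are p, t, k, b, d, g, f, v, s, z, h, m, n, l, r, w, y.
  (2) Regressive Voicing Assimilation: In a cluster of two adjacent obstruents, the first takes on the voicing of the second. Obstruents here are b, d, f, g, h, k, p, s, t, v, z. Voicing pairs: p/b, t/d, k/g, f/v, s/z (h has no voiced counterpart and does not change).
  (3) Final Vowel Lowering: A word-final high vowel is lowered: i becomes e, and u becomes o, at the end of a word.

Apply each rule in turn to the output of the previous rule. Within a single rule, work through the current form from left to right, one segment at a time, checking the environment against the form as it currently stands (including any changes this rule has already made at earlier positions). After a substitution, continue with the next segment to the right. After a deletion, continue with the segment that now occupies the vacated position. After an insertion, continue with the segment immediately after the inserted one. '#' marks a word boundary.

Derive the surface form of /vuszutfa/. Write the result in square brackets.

[fzstfa]

(1) Syncope: [vuszutfa] → [vsztfa]
(2) Regressive Voicing Assimilation: [vsztfa] → [fzstfa]
(3) Final Vowel Lowering: no change — [fzstfa]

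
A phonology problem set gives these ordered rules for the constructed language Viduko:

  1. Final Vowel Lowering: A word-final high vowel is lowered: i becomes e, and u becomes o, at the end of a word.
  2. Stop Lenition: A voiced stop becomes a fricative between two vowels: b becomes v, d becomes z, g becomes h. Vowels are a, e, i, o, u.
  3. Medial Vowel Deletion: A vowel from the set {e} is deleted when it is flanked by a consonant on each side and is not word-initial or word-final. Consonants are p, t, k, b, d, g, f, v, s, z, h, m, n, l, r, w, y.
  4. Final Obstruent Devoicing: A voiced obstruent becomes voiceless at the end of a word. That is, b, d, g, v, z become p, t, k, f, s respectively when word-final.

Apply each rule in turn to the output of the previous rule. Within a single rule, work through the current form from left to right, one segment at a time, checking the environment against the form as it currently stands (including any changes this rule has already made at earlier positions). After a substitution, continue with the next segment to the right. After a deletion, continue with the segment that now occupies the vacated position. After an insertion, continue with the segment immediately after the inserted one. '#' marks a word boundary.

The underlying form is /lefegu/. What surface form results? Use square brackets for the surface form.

1 Final Vowel Lowering: [lefegu] → [lefego]
2 Stop Lenition: [lefego] → [lefeho]
3 Medial Vowel Deletion: [lefeho] → [lfho]
4 Final Obstruent Devoicing: no change — [lfho]

[lfho]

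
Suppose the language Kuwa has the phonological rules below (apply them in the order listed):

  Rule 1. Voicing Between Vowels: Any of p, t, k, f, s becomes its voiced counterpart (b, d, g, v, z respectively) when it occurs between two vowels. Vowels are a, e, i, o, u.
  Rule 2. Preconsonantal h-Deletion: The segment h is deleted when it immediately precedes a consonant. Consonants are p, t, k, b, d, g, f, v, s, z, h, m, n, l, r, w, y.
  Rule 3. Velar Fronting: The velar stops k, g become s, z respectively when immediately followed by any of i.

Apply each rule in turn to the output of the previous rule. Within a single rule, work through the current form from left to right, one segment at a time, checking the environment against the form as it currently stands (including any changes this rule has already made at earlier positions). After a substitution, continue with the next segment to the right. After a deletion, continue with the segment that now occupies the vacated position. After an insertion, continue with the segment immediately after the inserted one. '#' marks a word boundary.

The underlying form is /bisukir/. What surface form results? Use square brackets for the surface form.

Rule 1 Voicing Between Vowels: [bisukir] → [bizugir]
Rule 2 Preconsonantal h-Deletion: no change — [bizugir]
Rule 3 Velar Fronting: [bizugir] → [bizuzir]

[bizuzir]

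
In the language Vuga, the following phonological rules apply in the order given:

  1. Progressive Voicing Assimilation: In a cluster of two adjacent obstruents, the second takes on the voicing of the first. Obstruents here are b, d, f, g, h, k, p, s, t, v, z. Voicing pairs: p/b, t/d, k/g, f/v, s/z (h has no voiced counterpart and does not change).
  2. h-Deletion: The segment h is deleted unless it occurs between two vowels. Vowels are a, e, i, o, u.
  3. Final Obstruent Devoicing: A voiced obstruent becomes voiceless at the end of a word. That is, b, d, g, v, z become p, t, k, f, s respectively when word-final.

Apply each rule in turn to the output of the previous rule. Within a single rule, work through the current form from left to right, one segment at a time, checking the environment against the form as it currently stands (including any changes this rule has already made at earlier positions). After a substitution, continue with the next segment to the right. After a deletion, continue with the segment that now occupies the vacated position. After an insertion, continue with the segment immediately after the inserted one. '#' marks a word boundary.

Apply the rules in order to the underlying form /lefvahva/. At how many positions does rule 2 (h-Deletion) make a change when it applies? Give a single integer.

1

1 Progressive Voicing Assimilation: [lefvahva] → [leffahfa]
2 h-Deletion: [leffahfa] → [leffafa]
3 Final Obstruent Devoicing: no change — [leffafa]
Rule 2 changed 1 position(s).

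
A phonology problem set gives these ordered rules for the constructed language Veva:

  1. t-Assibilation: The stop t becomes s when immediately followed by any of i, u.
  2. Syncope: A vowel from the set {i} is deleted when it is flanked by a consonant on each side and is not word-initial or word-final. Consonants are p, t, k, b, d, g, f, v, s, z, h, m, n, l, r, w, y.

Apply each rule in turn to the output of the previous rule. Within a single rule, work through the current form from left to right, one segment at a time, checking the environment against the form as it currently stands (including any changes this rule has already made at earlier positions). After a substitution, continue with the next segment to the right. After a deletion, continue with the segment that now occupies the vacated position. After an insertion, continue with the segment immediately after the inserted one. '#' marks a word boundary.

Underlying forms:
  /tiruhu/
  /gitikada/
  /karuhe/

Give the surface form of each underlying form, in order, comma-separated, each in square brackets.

[sruhu], [gskada], [karuhe]

/tiruhu/:
  1 t-Assibilation: [tiruhu] → [siruhu]
  2 Syncope: [siruhu] → [sruhu]
/gitikada/:
  1 t-Assibilation: [gitikada] → [gisikada]
  2 Syncope: [gisikada] → [gskada]
/karuhe/:
  1 t-Assibilation: no change — [karuhe]
  2 Syncope: no change — [karuhe]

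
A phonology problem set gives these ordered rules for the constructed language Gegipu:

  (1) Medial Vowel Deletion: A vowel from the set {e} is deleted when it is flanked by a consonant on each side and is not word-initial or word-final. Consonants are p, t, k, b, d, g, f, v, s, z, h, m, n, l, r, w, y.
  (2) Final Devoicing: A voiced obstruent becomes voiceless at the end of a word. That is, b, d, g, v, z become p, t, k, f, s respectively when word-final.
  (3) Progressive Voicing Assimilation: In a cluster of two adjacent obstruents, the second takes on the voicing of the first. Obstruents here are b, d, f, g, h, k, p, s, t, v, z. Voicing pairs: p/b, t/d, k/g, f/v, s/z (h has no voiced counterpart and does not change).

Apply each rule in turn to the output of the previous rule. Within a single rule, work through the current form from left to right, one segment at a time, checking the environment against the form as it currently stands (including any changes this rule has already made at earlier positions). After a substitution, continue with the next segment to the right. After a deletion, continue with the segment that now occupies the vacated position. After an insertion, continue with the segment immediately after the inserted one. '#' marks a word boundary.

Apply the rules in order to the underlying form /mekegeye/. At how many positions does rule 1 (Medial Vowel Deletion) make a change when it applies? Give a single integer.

3

(1) Medial Vowel Deletion: [mekegeye] → [mkgye]
(2) Final Devoicing: no change — [mkgye]
(3) Progressive Voicing Assimilation: [mkgye] → [mkkye]
Rule 1 changed 3 position(s).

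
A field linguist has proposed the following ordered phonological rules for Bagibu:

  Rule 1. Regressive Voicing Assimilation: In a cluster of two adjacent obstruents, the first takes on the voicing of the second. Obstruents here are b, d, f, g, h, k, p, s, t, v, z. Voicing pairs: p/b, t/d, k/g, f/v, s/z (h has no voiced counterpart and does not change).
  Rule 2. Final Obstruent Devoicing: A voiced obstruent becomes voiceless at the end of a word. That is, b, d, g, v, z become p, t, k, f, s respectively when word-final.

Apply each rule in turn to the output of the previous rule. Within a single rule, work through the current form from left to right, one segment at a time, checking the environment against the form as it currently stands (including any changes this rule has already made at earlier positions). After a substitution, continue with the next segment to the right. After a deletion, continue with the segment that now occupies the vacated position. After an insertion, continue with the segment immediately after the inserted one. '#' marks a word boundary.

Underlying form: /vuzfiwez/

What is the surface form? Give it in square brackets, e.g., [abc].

[vusfiwes]

Rule 1 Regressive Voicing Assimilation: [vuzfiwez] → [vusfiwez]
Rule 2 Final Obstruent Devoicing: [vusfiwez] → [vusfiwes]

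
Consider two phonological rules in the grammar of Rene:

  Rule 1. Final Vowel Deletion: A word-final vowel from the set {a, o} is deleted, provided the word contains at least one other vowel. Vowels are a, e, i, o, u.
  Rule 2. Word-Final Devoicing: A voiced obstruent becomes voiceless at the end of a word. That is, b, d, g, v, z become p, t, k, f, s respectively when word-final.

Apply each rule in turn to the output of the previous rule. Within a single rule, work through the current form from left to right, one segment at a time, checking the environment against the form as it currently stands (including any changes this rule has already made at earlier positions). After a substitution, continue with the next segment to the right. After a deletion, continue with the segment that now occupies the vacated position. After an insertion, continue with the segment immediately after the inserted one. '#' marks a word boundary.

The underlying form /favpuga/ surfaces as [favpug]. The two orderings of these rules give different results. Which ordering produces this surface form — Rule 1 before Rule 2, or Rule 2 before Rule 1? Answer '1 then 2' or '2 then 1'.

Order 1 then 2:
  1 Final Vowel Deletion: [favpuga] → [favpug]
  2 Word-Final Devoicing: [favpug] → [favpuk]
  result: [favpuk]
Order 2 then 1:
  2 Word-Final Devoicing: no change — [favpuga]
  1 Final Vowel Deletion: [favpuga] → [favpug]
  result: [favpug]

2 then 1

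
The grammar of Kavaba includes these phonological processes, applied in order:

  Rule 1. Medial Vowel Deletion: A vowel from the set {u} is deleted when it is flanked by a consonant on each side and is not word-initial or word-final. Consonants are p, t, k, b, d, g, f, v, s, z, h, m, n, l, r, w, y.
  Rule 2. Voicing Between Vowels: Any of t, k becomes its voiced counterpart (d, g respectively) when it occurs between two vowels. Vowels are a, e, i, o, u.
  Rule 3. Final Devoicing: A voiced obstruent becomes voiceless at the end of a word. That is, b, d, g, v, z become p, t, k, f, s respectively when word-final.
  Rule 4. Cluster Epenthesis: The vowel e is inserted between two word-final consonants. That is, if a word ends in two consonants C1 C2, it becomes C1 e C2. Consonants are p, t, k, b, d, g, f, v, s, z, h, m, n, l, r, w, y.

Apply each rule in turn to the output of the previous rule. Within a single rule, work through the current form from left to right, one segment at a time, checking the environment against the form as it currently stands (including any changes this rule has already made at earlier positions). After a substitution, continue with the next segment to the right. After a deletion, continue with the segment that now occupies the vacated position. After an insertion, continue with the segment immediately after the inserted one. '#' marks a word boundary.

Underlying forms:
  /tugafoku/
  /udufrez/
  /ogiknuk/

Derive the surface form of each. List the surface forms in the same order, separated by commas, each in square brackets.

[tgafogu], [udfres], [ogiknek]

/tugafoku/:
  Rule 1 Medial Vowel Deletion: [tugafoku] → [tgafoku]
  Rule 2 Voicing Between Vowels: [tgafoku] → [tgafogu]
  Rule 3 Final Devoicing: no change — [tgafogu]
  Rule 4 Cluster Epenthesis: no change — [tgafogu]
/udufrez/:
  Rule 1 Medial Vowel Deletion: [udufrez] → [udfrez]
  Rule 2 Voicing Between Vowels: no change — [udfrez]
  Rule 3 Final Devoicing: [udfrez] → [udfres]
  Rule 4 Cluster Epenthesis: no change — [udfres]
/ogiknuk/:
  Rule 1 Medial Vowel Deletion: [ogiknuk] → [ogiknk]
  Rule 2 Voicing Between Vowels: no change — [ogiknk]
  Rule 3 Final Devoicing: no change — [ogiknk]
  Rule 4 Cluster Epenthesis: [ogiknk] → [ogiknek]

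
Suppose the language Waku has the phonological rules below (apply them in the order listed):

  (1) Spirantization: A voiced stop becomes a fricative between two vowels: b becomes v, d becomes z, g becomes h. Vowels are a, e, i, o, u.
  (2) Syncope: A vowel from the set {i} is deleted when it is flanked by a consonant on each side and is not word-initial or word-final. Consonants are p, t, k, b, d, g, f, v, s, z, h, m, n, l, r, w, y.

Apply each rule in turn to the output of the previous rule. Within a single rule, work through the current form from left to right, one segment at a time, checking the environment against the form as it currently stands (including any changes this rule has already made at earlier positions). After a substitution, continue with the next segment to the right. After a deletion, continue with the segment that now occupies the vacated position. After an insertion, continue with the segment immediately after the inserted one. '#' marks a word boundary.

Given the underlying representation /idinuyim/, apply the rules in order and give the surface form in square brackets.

(1) Spirantization: [idinuyim] → [izinuyim]
(2) Syncope: [izinuyim] → [iznuym]

[iznuym]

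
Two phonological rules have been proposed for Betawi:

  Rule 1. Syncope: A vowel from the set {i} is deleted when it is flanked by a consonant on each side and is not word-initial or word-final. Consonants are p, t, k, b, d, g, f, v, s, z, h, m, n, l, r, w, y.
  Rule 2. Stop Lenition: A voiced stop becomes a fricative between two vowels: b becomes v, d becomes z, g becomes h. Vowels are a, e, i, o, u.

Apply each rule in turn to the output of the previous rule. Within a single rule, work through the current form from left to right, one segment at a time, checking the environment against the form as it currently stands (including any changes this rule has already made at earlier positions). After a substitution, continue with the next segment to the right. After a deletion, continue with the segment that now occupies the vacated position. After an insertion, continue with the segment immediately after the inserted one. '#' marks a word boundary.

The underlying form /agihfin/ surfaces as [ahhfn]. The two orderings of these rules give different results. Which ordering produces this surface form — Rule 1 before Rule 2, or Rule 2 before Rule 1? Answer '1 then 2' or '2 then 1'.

Order 1 then 2:
  1 Syncope: [agihfin] → [aghfn]
  2 Stop Lenition: no change — [aghfn]
  result: [aghfn]
Order 2 then 1:
  2 Stop Lenition: [agihfin] → [ahihfin]
  1 Syncope: [ahihfin] → [ahhfn]
  result: [ahhfn]

2 then 1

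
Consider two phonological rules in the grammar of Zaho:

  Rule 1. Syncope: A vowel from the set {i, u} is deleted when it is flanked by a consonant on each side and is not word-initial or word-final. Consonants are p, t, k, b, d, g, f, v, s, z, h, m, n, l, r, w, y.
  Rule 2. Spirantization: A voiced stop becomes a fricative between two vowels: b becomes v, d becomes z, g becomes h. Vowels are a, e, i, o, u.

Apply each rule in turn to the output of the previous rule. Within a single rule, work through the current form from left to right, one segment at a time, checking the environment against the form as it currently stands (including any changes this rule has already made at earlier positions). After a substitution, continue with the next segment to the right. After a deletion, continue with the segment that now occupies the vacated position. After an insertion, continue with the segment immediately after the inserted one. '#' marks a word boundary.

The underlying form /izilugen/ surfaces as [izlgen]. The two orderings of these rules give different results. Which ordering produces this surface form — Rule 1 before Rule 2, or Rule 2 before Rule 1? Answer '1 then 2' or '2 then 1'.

Order 1 then 2:
  1 Syncope: [izilugen] → [izlgen]
  2 Spirantization: no change — [izlgen]
  result: [izlgen]
Order 2 then 1:
  2 Spirantization: [izilugen] → [iziluhen]
  1 Syncope: [iziluhen] → [izlhen]
  result: [izlhen]

1 then 2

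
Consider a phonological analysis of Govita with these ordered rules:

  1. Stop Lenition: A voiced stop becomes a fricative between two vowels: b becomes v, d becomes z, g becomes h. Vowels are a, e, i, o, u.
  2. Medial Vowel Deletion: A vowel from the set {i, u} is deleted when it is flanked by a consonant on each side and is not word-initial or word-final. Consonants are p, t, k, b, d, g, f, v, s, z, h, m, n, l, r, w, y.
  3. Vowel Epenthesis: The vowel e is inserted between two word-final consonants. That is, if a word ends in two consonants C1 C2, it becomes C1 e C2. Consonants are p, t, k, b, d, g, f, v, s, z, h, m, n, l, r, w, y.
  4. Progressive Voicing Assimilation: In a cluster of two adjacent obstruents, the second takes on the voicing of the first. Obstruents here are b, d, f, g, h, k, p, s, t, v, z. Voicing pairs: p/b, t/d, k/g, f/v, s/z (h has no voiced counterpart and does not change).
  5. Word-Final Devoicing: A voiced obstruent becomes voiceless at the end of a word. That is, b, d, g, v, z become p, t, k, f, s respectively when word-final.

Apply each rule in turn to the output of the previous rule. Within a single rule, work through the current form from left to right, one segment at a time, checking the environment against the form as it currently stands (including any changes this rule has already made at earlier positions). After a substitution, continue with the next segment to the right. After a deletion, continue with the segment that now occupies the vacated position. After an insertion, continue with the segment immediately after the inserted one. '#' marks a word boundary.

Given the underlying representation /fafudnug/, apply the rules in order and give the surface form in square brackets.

[faftnek]

1 Stop Lenition: no change — [fafudnug]
2 Medial Vowel Deletion: [fafudnug] → [fafdng]
3 Vowel Epenthesis: [fafdng] → [fafdneg]
4 Progressive Voicing Assimilation: [fafdneg] → [faftneg]
5 Word-Final Devoicing: [faftneg] → [faftnek]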